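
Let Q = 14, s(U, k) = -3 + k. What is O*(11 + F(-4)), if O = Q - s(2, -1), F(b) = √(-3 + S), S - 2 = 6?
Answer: 198 + 18*√5 ≈ 238.25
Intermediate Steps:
S = 8 (S = 2 + 6 = 8)
F(b) = √5 (F(b) = √(-3 + 8) = √5)
O = 18 (O = 14 - (-3 - 1) = 14 - 1*(-4) = 14 + 4 = 18)
O*(11 + F(-4)) = 18*(11 + √5) = 198 + 18*√5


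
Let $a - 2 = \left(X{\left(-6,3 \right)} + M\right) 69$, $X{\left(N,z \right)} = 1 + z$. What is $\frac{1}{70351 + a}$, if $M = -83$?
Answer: $\frac{1}{64902} \approx 1.5408 \cdot 10^{-5}$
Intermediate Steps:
$a = -5449$ ($a = 2 + \left(\left(1 + 3\right) - 83\right) 69 = 2 + \left(4 - 83\right) 69 = 2 - 5451 = -5449$)
$\frac{1}{70351 + a} = \frac{1}{70351 - 5449} = \frac{1}{64902}$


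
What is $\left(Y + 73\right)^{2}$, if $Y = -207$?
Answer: $17956$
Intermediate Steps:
$\left(Y + 73\right)^{2} = \left(-207 + 73\right)^{2} = \left(-134\right)^{2} = 17956$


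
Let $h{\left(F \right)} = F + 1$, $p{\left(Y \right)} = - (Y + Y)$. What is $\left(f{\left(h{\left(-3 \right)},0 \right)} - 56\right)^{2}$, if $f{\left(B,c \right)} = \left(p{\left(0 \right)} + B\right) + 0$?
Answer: $3364$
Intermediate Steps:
$p{\left(Y \right)} = - 2 Y$
$h{\left(F \right)} = 1 + F$
$f{\left(B,c \right)} = B$ ($f{\left(B,c \right)} = \left(\left(-2\right) 0 + B\right) + 0 = \left(0 + B\right) + 0 = B + 0 = B$)
$\left(f{\left(h{\left(-3 \right)},0 \right)} - 56\right)^{2} = \left(\left(1 - 3\right) - 56\right)^{2} = \left(-2 - 56\right)^{2} = \left(-58\right)^{2} = 3364$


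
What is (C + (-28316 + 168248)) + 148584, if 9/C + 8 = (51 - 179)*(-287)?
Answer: 10596615657/36728 ≈ 2.8852e+5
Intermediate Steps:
C = 9/36728 (C = 9/(-8 + (51 - 179)*(-287)) = 9/(-8 - 128*(-287)) = 9/(-8 + 36736) = 9/36728 ≈ 0.00024504)
(C + (-28316 + 168248)) + 148584 = (9/36728 + (-28316 + 168248)) + 148584 = (9/36728 + 139932) + 148584 = 5139422505/36728 + 148584 = 10596615657/36728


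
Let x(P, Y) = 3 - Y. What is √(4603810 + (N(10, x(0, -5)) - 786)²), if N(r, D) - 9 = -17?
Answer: √5234246 ≈ 2287.8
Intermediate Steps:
N(r, D) = -8 (N(r, D) = 9 - 17 = -8)
√(4603810 + (N(10, x(0, -5)) - 786)²) = √(4603810 + (-8 - 786)²) = √(4603810 + (-794)²) = √(4603810 + 630436) = √5234246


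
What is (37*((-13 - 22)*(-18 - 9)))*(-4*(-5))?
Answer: 699300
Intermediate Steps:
(37*((-13 - 22)*(-18 - 9)))*(-4*(-5)) = (37*(-35*(-27)))*20 = (37*945)*20 = 34965*20 = 699300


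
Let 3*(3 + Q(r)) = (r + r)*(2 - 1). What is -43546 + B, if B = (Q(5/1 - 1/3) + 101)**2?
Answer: -2699126/81 ≈ -33323.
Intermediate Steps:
Q(r) = -3 + 2*r/3 (Q(r) = -3 + ((r + r)*(2 - 1))/3 = -3 + ((2*r)*1)/3 = -3 + (2*r)/3 = -3 + 2*r/3)
B = 828100/81 (B = ((-3 + 2*(5/1 - 1/3)/3) + 101)**2 = ((-3 + 2*(5*1 - 1*1/3)/3) + 101)**2 = ((-3 + 2*(5 - 1/3)/3) + 101)**2 = ((-3 + (2/3)*(14/3)) + 101)**2 = ((-3 + 28/9) + 101)**2 = (1/9 + 101)**2 = (910/9)**2 = 828100/81 ≈ 10223.)
-43546 + B = -43546 + 828100/81 = -2699126/81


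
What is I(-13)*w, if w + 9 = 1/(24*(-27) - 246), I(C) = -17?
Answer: 136799/894 ≈ 153.02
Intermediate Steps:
w = -8047/894 (w = -9 + 1/(24*(-27) - 246) = -9 + 1/(-648 - 246) = -9 + 1/(-894) = -9 - 1/894 = -8047/894 ≈ -9.0011)
I(-13)*w = -17*(-8047/894) = 136799/894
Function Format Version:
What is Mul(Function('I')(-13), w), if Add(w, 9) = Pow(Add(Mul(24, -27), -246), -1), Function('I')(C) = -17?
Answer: Rational(136799, 894) ≈ 153.02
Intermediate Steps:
w = Rational(-8047, 894) (w = Add(-9, Pow(Add(Mul(24, -27), -246), -1)) = Add(-9, Pow(Add(-648, -246), -1)) = Add(-9, Pow(-894, -1)) = Add(-9, Rational(-1, 894)) = Rational(-8047, 894) ≈ -9.0011)
Mul(Function('I')(-13), w) = Mul(-17, Rational(-8047, 894)) = Rational(136799, 894)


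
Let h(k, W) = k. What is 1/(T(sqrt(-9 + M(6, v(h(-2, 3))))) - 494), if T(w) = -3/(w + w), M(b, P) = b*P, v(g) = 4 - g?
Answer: -5928/2928431 + 2*sqrt(3)/2928431 ≈ -0.0020231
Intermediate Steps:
M(b, P) = P*b
T(w) = -3/(2*w)
1/(T(sqrt(-9 + M(6, v(h(-2, 3))))) - 494) = 1/(-3/(2*sqrt(-9 + (4 - 1*(-2))*6)) - 494) = 1/(-3/(2*sqrt(-9 + (4 + 2)*6)) - 494) = 1/(-3/(2*sqrt(-9 + 6*6)) - 494) = 1/(-3/(2*sqrt(-9 + 36)) - 494) = 1/(-3*sqrt(3)/9/2 - 494) = 1/(-sqrt(3)/6 - 494) = 1/(-494 - sqrt(3)/6)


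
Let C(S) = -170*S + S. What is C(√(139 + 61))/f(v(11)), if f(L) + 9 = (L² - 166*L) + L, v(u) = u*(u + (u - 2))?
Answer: -1690*√2/12091 ≈ -0.19767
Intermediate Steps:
v(u) = u*(-2 + 2*u) (v(u) = u*(u + (-2 + u)) = u*(-2 + 2*u))
C(S) = -169*S
f(L) = -9 + L² - 165*L (f(L) = -9 + ((L² - 166*L) + L) = -9 + (L² - 165*L) = -9 + L² - 165*L)
C(√(139 + 61))/f(v(11)) = (-169*√(139 + 61))/(-9 + (2*11*(-1 + 11))² - 330*11*(-1 + 11)) = (-1690*√2)/(-9 + (2*11*10)² - 330*11*10) = (-1690*√2)/(-9 + 220² - 165*220) = (-1690*√2)/(-9 + 48400 - 36300) = -1690*√2/12091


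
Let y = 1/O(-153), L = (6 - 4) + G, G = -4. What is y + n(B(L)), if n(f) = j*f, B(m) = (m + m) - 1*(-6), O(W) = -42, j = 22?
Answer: 1847/42 ≈ 43.976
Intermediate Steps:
L = -2 (L = (6 - 4) - 4 = 2 - 4 = -2)
B(m) = 6 + 2*m (B(m) = 2*m + 6 = 6 + 2*m)
n(f) = 22*f
y = -1/42 (y = 1/(-42) = -1/42 ≈ -0.023810)
y + n(B(L)) = -1/42 + 22*(6 + 2*(-2)) = -1/42 + 22*(6 - 4) = -1/42 + 22*2 = -1/42 + 44 = 1847/42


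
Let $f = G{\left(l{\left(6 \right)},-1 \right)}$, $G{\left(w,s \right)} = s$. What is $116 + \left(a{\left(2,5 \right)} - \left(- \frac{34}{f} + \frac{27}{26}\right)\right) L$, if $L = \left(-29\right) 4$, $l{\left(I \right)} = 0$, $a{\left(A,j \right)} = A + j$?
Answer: $\frac{43790}{13} \approx 3368.5$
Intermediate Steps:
$L = -116$
$f = -1$
$116 + \left(a{\left(2,5 \right)} - \left(- \frac{34}{f} + \frac{27}{26}\right)\right) L = 116 + \left(\left(2 + 5\right) - \left(- \frac{34}{-1} + \frac{27}{26}\right)\right) \left(-116\right) = 116 + \left(7 - \left(\left(-34\right) \left(-1\right) + 27 \cdot \frac{1}{26}\right)\right) \left(-116\right) = 116 + \left(7 - \left(34 + \frac{27}{26}\right)\right) \left(-116\right) = 116 + \left(7 - \frac{911}{26}\right) \left(-116\right) = 116 - - \frac{42282}{13} = 116 + \frac{42282}{13} = \frac{43790}{13}$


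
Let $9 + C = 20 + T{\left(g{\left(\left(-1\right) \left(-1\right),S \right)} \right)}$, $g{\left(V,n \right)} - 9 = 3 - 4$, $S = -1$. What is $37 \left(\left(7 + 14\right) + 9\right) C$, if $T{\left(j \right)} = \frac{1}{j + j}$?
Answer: $\frac{98235}{8} \approx 12279.0$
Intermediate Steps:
$g{\left(V,n \right)} = 8$ ($g{\left(V,n \right)} = 9 + \left(3 - 4\right) = 9 - 1 = 8$)
$T{\left(j \right)} = \frac{1}{2 j}$
$C = \frac{177}{16}$ ($C = -9 + \left(20 + \frac{1}{2 \cdot 8}\right) = -9 + \left(20 + \frac{1}{2} \cdot \frac{1}{8}\right) = -9 + \left(20 + \frac{1}{16}\right) = -9 + \frac{321}{16} = \frac{177}{16} \approx 11.063$)
$37 \left(\left(7 + 14\right) + 9\right) C = 37 \left(\left(7 + 14\right) + 9\right) \frac{177}{16} = 37 \left(21 + 9\right) \frac{177}{16} = 37 \cdot 30 \cdot \frac{177}{16} = 1110 \cdot \frac{177}{16} = \frac{98235}{8}$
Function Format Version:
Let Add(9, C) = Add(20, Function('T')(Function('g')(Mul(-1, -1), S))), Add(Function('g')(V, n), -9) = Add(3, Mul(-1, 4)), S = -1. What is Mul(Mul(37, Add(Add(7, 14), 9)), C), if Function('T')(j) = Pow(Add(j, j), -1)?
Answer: Rational(98235, 8) ≈ 12279.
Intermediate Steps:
Function('g')(V, n) = 8 (Function('g')(V, n) = Add(9, Add(3, Mul(-1, 4))) = Add(9, Add(3, -4)) = Add(9, -1) = 8)
Function('T')(j) = Mul(Rational(1, 2), Pow(j, -1)) (Function('T')(j) = Pow(Mul(2, j), -1) = Mul(Rational(1, 2), Pow(j, -1)))
C = Rational(177, 16) (C = Add(-9, Add(20, Mul(Rational(1, 2), Pow(8, -1)))) = Add(-9, Add(20, Mul(Rational(1, 2), Rational(1, 8)))) = Add(-9, Add(20, Rational(1, 16))) = Add(-9, Rational(321, 16)) = Rational(177, 16) ≈ 11.063)
Mul(Mul(37, Add(Add(7, 14), 9)), C) = Mul(Mul(37, Add(Add(7, 14), 9)), Rational(177, 16)) = Mul(Mul(37, Add(21, 9)), Rational(177, 16)) = Mul(Mul(37, 30), Rational(177, 16)) = Mul(1110, Rational(177, 16)) = Rational(98235, 8)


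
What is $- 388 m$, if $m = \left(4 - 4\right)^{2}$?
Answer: $0$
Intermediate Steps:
$m = 0$ ($m = 0^{2} = 0$)
$- 388 m = \left(-388\right) 0 = 0$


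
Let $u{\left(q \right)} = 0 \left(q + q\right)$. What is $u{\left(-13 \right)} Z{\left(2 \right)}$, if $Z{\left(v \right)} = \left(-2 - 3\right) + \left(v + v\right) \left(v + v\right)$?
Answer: $0$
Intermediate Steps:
$Z{\left(v \right)} = -5 + 4 v^{2}$ ($Z{\left(v \right)} = -5 + 2 v 2 v = -5 + 4 v^{2}$)
$u{\left(q \right)} = 0$ ($u{\left(q \right)} = 0 \cdot 2 q = 0$)
$u{\left(-13 \right)} Z{\left(2 \right)} = 0 \left(-5 + 4 \cdot 2^{2}\right) = 0 \left(-5 + 4 \cdot 4\right) = 0 \left(-5 + 16\right) = 0 \cdot 11 = 0$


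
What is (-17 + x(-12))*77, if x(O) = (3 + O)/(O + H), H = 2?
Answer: -12397/10 ≈ -1239.7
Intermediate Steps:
x(O) = (3 + O)/(2 + O) (x(O) = (3 + O)/(O + 2) = (3 + O)/(2 + O))
(-17 + x(-12))*77 = (-17 + (3 - 12)/(2 - 12))*77 = (-17 - 9/(-10))*77 = (-17 - 1/10*(-9))*77 = (-17 + 9/10)*77 = -161/10*77 = -12397/10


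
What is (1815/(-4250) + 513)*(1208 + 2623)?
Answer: 1669116897/850 ≈ 1.9637e+6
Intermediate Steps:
(1815/(-4250) + 513)*(1208 + 2623) = (1815*(-1/4250) + 513)*3831 = (-363/850 + 513)*3831 = (435687/850)*3831 = 1669116897/850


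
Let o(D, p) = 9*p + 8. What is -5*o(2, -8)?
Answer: 320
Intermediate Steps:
o(D, p) = 8 + 9*p
-5*o(2, -8) = -5*(8 + 9*(-8)) = -5*(8 - 72) = -5*(-64) = 320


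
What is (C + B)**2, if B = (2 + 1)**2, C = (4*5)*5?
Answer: 11881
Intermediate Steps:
C = 100 (C = 20*5 = 100)
B = 9 (B = 3**2 = 9)
(C + B)**2 = (100 + 9)**2 = 109**2 = 11881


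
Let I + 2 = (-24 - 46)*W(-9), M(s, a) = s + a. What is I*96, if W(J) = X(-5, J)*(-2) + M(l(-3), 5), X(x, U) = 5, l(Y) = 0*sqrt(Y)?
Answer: 33408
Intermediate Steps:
l(Y) = 0
M(s, a) = a + s
W(J) = -5 (W(J) = 5*(-2) + (5 + 0) = -10 + 5 = -5)
I = 348 (I = -2 + (-24 - 46)*(-5) = -2 - 70*(-5) = -2 + 350 = 348)
I*96 = 348*96 = 33408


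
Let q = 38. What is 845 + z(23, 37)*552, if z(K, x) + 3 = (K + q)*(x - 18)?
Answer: 638957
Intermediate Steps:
z(K, x) = -3 + (-18 + x)*(38 + K) (z(K, x) = -3 + (K + 38)*(x - 18) = -3 + (38 + K)*(-18 + x) = -3 + (-18 + x)*(38 + K))
845 + z(23, 37)*552 = 845 + (-687 - 18*23 + 38*37 + 23*37)*552 = 845 + (-687 - 414 + 1406 + 851)*552 = 845 + 1156*552 = 845 + 638112 = 638957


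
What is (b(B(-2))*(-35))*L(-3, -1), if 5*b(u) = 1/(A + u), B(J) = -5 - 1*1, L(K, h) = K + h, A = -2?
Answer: -7/2 ≈ -3.5000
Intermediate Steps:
B(J) = -6 (B(J) = -5 - 1 = -6)
b(u) = 1/(5*(-2 + u))
(b(B(-2))*(-35))*L(-3, -1) = ((1/(5*(-2 - 6)))*(-35))*(-3 - 1) = (((1/5)/(-8))*(-35))*(-4) = (((1/5)*(-1/8))*(-35))*(-4) = -1/40*(-35)*(-4) = (7/8)*(-4) = -7/2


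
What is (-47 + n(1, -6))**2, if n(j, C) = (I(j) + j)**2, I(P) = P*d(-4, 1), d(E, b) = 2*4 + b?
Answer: 2809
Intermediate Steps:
d(E, b) = 8 + b
I(P) = 9*P (I(P) = P*(8 + 1) = P*9 = 9*P)
n(j, C) = 100*j**2 (n(j, C) = (9*j + j)**2 = (10*j)**2 = 100*j**2)
(-47 + n(1, -6))**2 = (-47 + 100*1**2)**2 = (-47 + 100*1)**2 = (-47 + 100)**2 = 53**2 = 2809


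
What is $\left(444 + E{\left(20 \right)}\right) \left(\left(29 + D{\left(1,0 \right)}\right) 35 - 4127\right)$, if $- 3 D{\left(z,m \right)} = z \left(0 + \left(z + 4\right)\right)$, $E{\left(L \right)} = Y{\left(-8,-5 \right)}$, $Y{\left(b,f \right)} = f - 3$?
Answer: $- \frac{4146796}{3} \approx -1.3823 \cdot 10^{6}$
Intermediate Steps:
$Y{\left(b,f \right)} = -3 + f$ ($Y{\left(b,f \right)} = f - 3 = -3 + f$)
$E{\left(L \right)} = -8$ ($E{\left(L \right)} = -3 - 5 = -8$)
$D{\left(z,m \right)} = - \frac{z \left(4 + z\right)}{3}$ ($D{\left(z,m \right)} = - \frac{z \left(0 + \left(z + 4\right)\right)}{3} = - \frac{z \left(0 + \left(4 + z\right)\right)}{3} = - \frac{z \left(4 + z\right)}{3}$)
$\left(444 + E{\left(20 \right)}\right) \left(\left(29 + D{\left(1,0 \right)}\right) 35 - 4127\right) = \left(444 - 8\right) \left(\left(29 - \frac{4 + 1}{3}\right) 35 - 4127\right) = 436 \left(\left(29 - \frac{1}{3} \cdot 5\right) 35 - 4127\right) = 436 \left(\left(29 - \frac{5}{3}\right) 35 - 4127\right) = 436 \left(\frac{82}{3} \cdot 35 - 4127\right) = 436 \left(\frac{2870}{3} - 4127\right) = 436 \left(- \frac{9511}{3}\right) = - \frac{4146796}{3}$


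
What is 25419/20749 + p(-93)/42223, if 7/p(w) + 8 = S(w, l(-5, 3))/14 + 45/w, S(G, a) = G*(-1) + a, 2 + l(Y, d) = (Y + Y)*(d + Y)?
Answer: 258594175855/211136491507 ≈ 1.2248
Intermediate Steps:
l(Y, d) = -2 + 2*Y*(Y + d) (l(Y, d) = -2 + (Y + Y)*(d + Y) = -2 + (2*Y)*(Y + d) = -2 + 2*Y*(Y + d))
S(G, a) = a - G (S(G, a) = -G + a = a - G)
p(w) = 7/(-47/7 + 45/w - w/14) (p(w) = 7/(-8 + (((-2 + 2*(-5)² + 2*(-5)*3) - w)/14 + 45/w)) = 7/(-8 + (((-2 + 2*25 - 30) - w)*(1/14) + 45/w)) = 7/(-8 + (((-2 + 50 - 30) - w)*(1/14) + 45/w)) = 7/(-8 + ((18 - w)*(1/14) + 45/w)) = 7/(-8 + ((9/7 - w/14) + 45/w)) = 7/(-8 + (9/7 + 45/w - w/14)) = 7/(-47/7 + 45/w - w/14))
25419/20749 + p(-93)/42223 = 25419/20749 - 98*(-93)/(-630 + (-93)² + 94*(-93))/42223 = 25419*(1/20749) - 98*(-93)/(-630 + 8649 - 8742)*(1/42223) = 25419/20749 - 98*(-93)/(-723)*(1/42223) = 25419/20749 - 98*(-93)*(-1/723)*(1/42223) = 25419/20749 - 3038/241*1/42223 = 25419/20749 - 3038/10175743 = 258594175855/211136491507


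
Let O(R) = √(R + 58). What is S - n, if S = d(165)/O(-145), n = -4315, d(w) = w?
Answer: 4315 - 55*I*√87/29 ≈ 4315.0 - 17.69*I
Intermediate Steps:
O(R) = √(58 + R)
S = -55*I*√87/29 (S = 165/(√(58 - 145)) = 165/(√(-87)) = 165/((I*√87)) = 165*(-I*√87/87) = -55*I*√87/29 ≈ -17.69*I)
S - n = -55*I*√87/29 - 1*(-4315) = -55*I*√87/29 + 4315 = 4315 - 55*I*√87/29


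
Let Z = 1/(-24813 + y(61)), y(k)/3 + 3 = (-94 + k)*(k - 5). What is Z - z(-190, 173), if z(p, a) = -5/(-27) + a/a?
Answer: -107971/91098 ≈ -1.1852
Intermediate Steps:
y(k) = -9 + 3*(-94 + k)*(-5 + k) (y(k) = -9 + 3*((-94 + k)*(k - 5)) = -9 + 3*((-94 + k)*(-5 + k)) = -9 + 3*(-94 + k)*(-5 + k))
Z = -1/30366 (Z = 1/(-24813 + (1401 - 297*61 + 3*61²)) = 1/(-24813 + (1401 - 18117 + 3*3721)) = 1/(-24813 + (1401 - 18117 + 11163)) = 1/(-24813 - 5553) = 1/(-30366) = -1/30366 ≈ -3.2932e-5)
z(p, a) = 32/27 (z(p, a) = -5*(-1/27) + 1 = 5/27 + 1 = 32/27)
Z - z(-190, 173) = -1/30366 - 1*32/27 = -1/30366 - 32/27 = -107971/91098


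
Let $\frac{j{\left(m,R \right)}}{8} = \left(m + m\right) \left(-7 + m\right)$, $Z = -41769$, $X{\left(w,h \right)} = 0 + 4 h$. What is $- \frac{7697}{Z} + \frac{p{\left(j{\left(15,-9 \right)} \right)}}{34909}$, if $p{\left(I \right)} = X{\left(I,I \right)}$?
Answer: $\frac{84211499}{208302003} \approx 0.40428$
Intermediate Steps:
$X{\left(w,h \right)} = 4 h$
$j{\left(m,R \right)} = 16 m \left(-7 + m\right)$ ($j{\left(m,R \right)} = 8 \left(m + m\right) \left(-7 + m\right) = 8 \cdot 2 m \left(-7 + m\right) = 16 m \left(-7 + m\right)$)
$p{\left(I \right)} = 4 I$
$- \frac{7697}{Z} + \frac{p{\left(j{\left(15,-9 \right)} \right)}}{34909} = - \frac{7697}{-41769} + \frac{4 \cdot 16 \cdot 15 \left(-7 + 15\right)}{34909} = \left(-7697\right) \left(- \frac{1}{41769}\right) + 4 \cdot 16 \cdot 15 \cdot 8 \cdot \frac{1}{34909} = \frac{7697}{41769} + 4 \cdot 1920 \cdot \frac{1}{34909} = \frac{7697}{41769} + 7680 \cdot \frac{1}{34909} = \frac{7697}{41769} + \frac{7680}{34909} = \frac{84211499}{208302003}$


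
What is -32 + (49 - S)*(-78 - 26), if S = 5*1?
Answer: -4608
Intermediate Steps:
S = 5
-32 + (49 - S)*(-78 - 26) = -32 + (49 - 1*5)*(-78 - 26) = -32 + (49 - 5)*(-104) = -32 + 44*(-104) = -32 - 4576 = -4608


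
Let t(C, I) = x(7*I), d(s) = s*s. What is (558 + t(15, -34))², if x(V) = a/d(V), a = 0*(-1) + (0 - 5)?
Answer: 999024384378409/3208542736 ≈ 3.1136e+5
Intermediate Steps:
d(s) = s²
a = -5 (a = 0 - 5 = -5)
x(V) = -5/V²
t(C, I) = -5/(49*I²) (t(C, I) = -5*1/(49*I²) = -5/(49*I²))
(558 + t(15, -34))² = (558 - 5/49/(-34)²)² = (558 - 5/49*1/1156)² = (558 - 5/56644)² = (31607347/56644)² = 999024384378409/3208542736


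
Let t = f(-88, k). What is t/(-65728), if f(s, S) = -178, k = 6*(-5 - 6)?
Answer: 89/32864 ≈ 0.0027081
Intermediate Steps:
k = -66 (k = 6*(-11) = -66)
t = -178
t/(-65728) = -178/(-65728) = -178*(-1/65728) = 89/32864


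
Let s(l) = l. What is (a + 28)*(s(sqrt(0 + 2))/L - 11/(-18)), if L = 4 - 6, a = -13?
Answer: 55/6 - 15*sqrt(2)/2 ≈ -1.4399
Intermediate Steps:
L = -2
(a + 28)*(s(sqrt(0 + 2))/L - 11/(-18)) = (-13 + 28)*(sqrt(0 + 2)/(-2) - 11/(-18)) = 15*(sqrt(2)*(-1/2) - 11*(-1/18)) = 15*(-sqrt(2)/2 + 11/18) = 15*(11/18 - sqrt(2)/2) = 55/6 - 15*sqrt(2)/2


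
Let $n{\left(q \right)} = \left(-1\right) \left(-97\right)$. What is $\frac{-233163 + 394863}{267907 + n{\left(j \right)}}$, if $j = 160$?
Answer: $\frac{3675}{6091} \approx 0.60335$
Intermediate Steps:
$n{\left(q \right)} = 97$
$\frac{-233163 + 394863}{267907 + n{\left(j \right)}} = \frac{-233163 + 394863}{267907 + 97} = \frac{161700}{268004} = 161700 \cdot \frac{1}{268004} = \frac{3675}{6091}$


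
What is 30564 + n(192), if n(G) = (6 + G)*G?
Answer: 68580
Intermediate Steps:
n(G) = G*(6 + G)
30564 + n(192) = 30564 + 192*(6 + 192) = 30564 + 192*198 = 30564 + 38016 = 68580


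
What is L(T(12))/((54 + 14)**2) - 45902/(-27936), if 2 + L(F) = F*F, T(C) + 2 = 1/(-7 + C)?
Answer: 82924019/50459400 ≈ 1.6434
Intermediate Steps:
T(C) = -2 + 1/(-7 + C)
L(F) = -2 + F**2 (L(F) = -2 + F*F = -2 + F**2)
L(T(12))/((54 + 14)**2) - 45902/(-27936) = (-2 + ((15 - 2*12)/(-7 + 12))**2)/((54 + 14)**2) - 45902/(-27936) = (-2 + ((15 - 24)/5)**2)/(68**2) - 45902*(-1/27936) = (-2 + ((1/5)*(-9))**2)/4624 + 22951/13968 = (-2 + (-9/5)**2)*(1/4624) + 22951/13968 = (-2 + 81/25)*(1/4624) + 22951/13968 = (31/25)*(1/4624) + 22951/13968 = 31/115600 + 22951/13968 = 82924019/50459400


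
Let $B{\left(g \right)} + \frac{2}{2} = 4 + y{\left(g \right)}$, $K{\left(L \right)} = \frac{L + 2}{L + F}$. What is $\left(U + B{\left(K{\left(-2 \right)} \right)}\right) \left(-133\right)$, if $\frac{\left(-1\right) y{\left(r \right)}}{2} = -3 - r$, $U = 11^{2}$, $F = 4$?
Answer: $-17290$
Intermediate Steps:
$U = 121$
$K{\left(L \right)} = \frac{2 + L}{4 + L}$ ($K{\left(L \right)} = \frac{L + 2}{L + 4} = \frac{2 + L}{4 + L}$)
$y{\left(r \right)} = 6 + 2 r$ ($y{\left(r \right)} = - 2 \left(-3 - r\right) = 6 + 2 r$)
$B{\left(g \right)} = 9 + 2 g$ ($B{\left(g \right)} = -1 + \left(4 + \left(6 + 2 g\right)\right) = -1 + \left(10 + 2 g\right) = 9 + 2 g$)
$\left(U + B{\left(K{\left(-2 \right)} \right)}\right) \left(-133\right) = \left(121 + \left(9 + 2 \frac{2 - 2}{4 - 2}\right)\right) \left(-133\right) = \left(121 + \left(9 + 2 \cdot \frac{1}{2} \cdot 0\right)\right) \left(-133\right) = \left(121 + \left(9 + 2 \cdot 0\right)\right) \left(-133\right) = \left(121 + \left(9 + 0\right)\right) \left(-133\right) = \left(121 + 9\right) \left(-133\right) = 130 \left(-133\right) = -17290$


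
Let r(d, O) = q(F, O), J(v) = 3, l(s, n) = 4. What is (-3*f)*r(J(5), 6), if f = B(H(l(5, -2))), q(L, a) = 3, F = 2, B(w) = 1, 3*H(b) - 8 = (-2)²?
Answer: -9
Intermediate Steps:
H(b) = 4 (H(b) = 8/3 + (⅓)*(-2)² = 8/3 + (⅓)*4 = 8/3 + 4/3 = 4)
r(d, O) = 3
f = 1
(-3*f)*r(J(5), 6) = -3*1*3 = -3*3 = -9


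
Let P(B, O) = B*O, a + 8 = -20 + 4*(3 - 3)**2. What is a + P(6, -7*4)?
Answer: -196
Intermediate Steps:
a = -28 (a = -8 + (-20 + 4*(3 - 3)**2) = -8 + (-20 + 4*0**2) = -8 + (-20 + 4*0) = -8 + (-20 + 0) = -8 - 20 = -28)
a + P(6, -7*4) = -28 + 6*(-7*4) = -28 + 6*(-28) = -28 - 168 = -196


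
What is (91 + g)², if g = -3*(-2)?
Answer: 9409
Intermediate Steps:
g = 6
(91 + g)² = (91 + 6)² = 97² = 9409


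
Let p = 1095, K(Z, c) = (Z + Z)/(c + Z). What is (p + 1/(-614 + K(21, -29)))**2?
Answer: 7356630960721/6135529 ≈ 1.1990e+6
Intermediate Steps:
K(Z, c) = 2*Z/(Z + c) (K(Z, c) = (2*Z)/(Z + c) = 2*Z/(Z + c))
(p + 1/(-614 + K(21, -29)))**2 = (1095 + 1/(-614 + 2*21/(21 - 29)))**2 = (1095 + 1/(-614 + 2*21/(-8)))**2 = (1095 + 1/(-614 + 2*21*(-1/8)))**2 = (1095 + 1/(-614 - 21/4))**2 = (1095 + 1/(-2477/4))**2 = (1095 - 4/2477)**2 = (2712311/2477)**2 = 7356630960721/6135529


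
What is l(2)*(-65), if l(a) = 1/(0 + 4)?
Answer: -65/4 ≈ -16.250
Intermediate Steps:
l(a) = ¼ (l(a) = 1/4 = ¼)
l(2)*(-65) = (¼)*(-65) = -65/4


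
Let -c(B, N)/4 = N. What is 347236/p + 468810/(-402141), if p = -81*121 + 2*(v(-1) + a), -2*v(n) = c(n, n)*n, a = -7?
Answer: -48079109062/1315135117 ≈ -36.558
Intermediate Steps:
c(B, N) = -4*N
v(n) = 2*n**2 (v(n) = -(-4*n)*n/2 = -(-2)*n**2 = 2*n**2)
p = -9811 (p = -81*121 + 2*(2*(-1)**2 - 7) = -9801 + 2*(2*1 - 7) = -9801 + 2*(2 - 7) = -9801 + 2*(-5) = -9801 - 10 = -9811)
347236/p + 468810/(-402141) = 347236/(-9811) + 468810/(-402141) = 347236*(-1/9811) + 468810*(-1/402141) = -347236/9811 - 156270/134047 = -48079109062/1315135117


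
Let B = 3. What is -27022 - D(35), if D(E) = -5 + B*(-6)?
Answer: -26999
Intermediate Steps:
D(E) = -23 (D(E) = -5 + 3*(-6) = -5 - 18 = -23)
-27022 - D(35) = -27022 - 1*(-23) = -27022 + 23 = -26999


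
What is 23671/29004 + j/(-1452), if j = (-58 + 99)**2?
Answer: -599393/1754742 ≈ -0.34158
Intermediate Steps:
j = 1681 (j = 41**2 = 1681)
23671/29004 + j/(-1452) = 23671/29004 + 1681/(-1452) = 23671*(1/29004) + 1681*(-1/1452) = 23671/29004 - 1681/1452 = -599393/1754742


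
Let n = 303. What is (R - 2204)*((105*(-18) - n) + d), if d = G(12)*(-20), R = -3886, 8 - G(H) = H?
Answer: 12868170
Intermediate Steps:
G(H) = 8 - H
d = 80 (d = (8 - 1*12)*(-20) = (8 - 12)*(-20) = -4*(-20) = 80)
(R - 2204)*((105*(-18) - n) + d) = (-3886 - 2204)*((105*(-18) - 1*303) + 80) = -6090*((-1890 - 303) + 80) = -6090*(-2193 + 80) = -6090*(-2113) = 12868170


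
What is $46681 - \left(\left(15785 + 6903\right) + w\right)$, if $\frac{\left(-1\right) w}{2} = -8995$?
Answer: $6003$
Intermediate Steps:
$w = 17990$ ($w = \left(-2\right) \left(-8995\right) = 17990$)
$46681 - \left(\left(15785 + 6903\right) + w\right) = 46681 - \left(\left(15785 + 6903\right) + 17990\right) = 46681 - \left(22688 + 17990\right) = 46681 - 40678 = 6003$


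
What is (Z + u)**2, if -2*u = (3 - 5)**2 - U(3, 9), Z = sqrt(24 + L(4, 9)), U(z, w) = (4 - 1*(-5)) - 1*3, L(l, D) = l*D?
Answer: 61 + 4*sqrt(15) ≈ 76.492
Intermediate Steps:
L(l, D) = D*l
U(z, w) = 6 (U(z, w) = (4 + 5) - 3 = 9 - 3 = 6)
Z = 2*sqrt(15) (Z = sqrt(24 + 9*4) = sqrt(24 + 36) = sqrt(60) = 2*sqrt(15) ≈ 7.7460)
u = 1 (u = -((3 - 5)**2 - 1*6)/2 = -((-2)**2 - 6)/2 = -(4 - 6)/2 = -1/2*(-2) = 1)
(Z + u)**2 = (2*sqrt(15) + 1)**2 = (1 + 2*sqrt(15))**2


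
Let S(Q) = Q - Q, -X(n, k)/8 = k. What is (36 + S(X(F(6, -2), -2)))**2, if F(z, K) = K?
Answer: 1296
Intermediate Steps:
X(n, k) = -8*k
S(Q) = 0
(36 + S(X(F(6, -2), -2)))**2 = (36 + 0)**2 = 36**2 = 1296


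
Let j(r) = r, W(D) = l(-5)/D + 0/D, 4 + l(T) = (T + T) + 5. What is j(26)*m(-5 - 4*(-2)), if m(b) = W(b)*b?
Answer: -234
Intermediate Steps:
l(T) = 1 + 2*T (l(T) = -4 + ((T + T) + 5) = -4 + (2*T + 5) = -4 + (5 + 2*T) = 1 + 2*T)
W(D) = -9/D (W(D) = (1 + 2*(-5))/D + 0/D = (1 - 10)/D + 0 = -9/D + 0 = -9/D)
m(b) = -9 (m(b) = (-9/b)*b = -9)
j(26)*m(-5 - 4*(-2)) = 26*(-9) = -234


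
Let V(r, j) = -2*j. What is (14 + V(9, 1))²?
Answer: 144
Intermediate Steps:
(14 + V(9, 1))² = (14 - 2*1)² = (14 - 2)² = 12² = 144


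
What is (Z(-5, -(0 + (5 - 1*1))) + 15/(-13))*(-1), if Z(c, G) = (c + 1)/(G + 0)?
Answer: 2/13 ≈ 0.15385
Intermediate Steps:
Z(c, G) = (1 + c)/G
(Z(-5, -(0 + (5 - 1*1))) + 15/(-13))*(-1) = ((1 - 5)/((-(0 + (5 - 1*1)))) + 15/(-13))*(-1) = (-4/(-(0 + (5 - 1))) + 15*(-1/13))*(-1) = (-4/(-(0 + 4)) - 15/13)*(-1) = (-4/(-1*4) - 15/13)*(-1) = (-4/(-4) - 15/13)*(-1) = (-1/4*(-4) - 15/13)*(-1) = (1 - 15/13)*(-1) = -2/13*(-1) = 2/13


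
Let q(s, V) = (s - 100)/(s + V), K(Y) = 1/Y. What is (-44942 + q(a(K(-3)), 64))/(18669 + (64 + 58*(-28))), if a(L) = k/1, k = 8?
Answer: -808979/307962 ≈ -2.6269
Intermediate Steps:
a(L) = 8 (a(L) = 8/1 = 8*1 = 8)
q(s, V) = (-100 + s)/(V + s)
(-44942 + q(a(K(-3)), 64))/(18669 + (64 + 58*(-28))) = (-44942 + (-100 + 8)/(64 + 8))/(18669 + (64 + 58*(-28))) = (-44942 - 92/72)/(18669 + (64 - 1624)) = (-44942 + (1/72)*(-92))/(18669 - 1560) = (-44942 - 23/18)/17109 = -808979/18*1/17109 = -808979/307962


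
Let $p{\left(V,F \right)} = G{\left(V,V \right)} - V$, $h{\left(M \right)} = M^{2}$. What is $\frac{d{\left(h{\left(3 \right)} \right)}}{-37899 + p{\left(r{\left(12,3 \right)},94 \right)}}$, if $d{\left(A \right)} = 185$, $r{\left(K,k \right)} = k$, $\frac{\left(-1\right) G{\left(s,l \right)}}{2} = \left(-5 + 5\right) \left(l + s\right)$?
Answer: $- \frac{185}{37902} \approx -0.004881$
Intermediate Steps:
$G{\left(s,l \right)} = 0$ ($G{\left(s,l \right)} = - 2 \left(-5 + 5\right) \left(l + s\right) = - 2 \cdot 0 \left(l + s\right) = \left(-2\right) 0 = 0$)
$p{\left(V,F \right)} = - V$ ($p{\left(V,F \right)} = 0 - V = - V$)
$\frac{d{\left(h{\left(3 \right)} \right)}}{-37899 + p{\left(r{\left(12,3 \right)},94 \right)}} = \frac{185}{-37899 - 3} = \frac{185}{-37902} = 185 \left(- \frac{1}{37902}\right) = - \frac{185}{37902}$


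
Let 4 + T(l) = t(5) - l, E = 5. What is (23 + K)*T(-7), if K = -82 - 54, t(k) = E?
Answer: -904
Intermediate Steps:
t(k) = 5
T(l) = 1 - l (T(l) = -4 + (5 - l) = 1 - l)
K = -136
(23 + K)*T(-7) = (23 - 136)*(1 - 1*(-7)) = -113*(1 + 7) = -113*8 = -904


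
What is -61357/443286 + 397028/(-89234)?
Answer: -90736042273/19778091462 ≈ -4.5877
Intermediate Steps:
-61357/443286 + 397028/(-89234) = -61357*1/443286 + 397028*(-1/89234) = -61357/443286 - 198514/44617 = -90736042273/19778091462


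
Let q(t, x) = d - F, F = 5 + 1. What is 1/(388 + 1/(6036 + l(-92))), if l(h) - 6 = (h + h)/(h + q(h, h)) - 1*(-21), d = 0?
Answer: 297179/115305501 ≈ 0.0025773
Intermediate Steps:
F = 6
q(t, x) = -6 (q(t, x) = 0 - 1*6 = 0 - 6 = -6)
l(h) = 27 + 2*h/(-6 + h) (l(h) = 6 + ((h + h)/(h - 6) - 1*(-21)) = 6 + ((2*h)/(-6 + h) + 21) = 6 + (2*h/(-6 + h) + 21) = 6 + (21 + 2*h/(-6 + h)) = 27 + 2*h/(-6 + h))
1/(388 + 1/(6036 + l(-92))) = 1/(388 + 1/(6036 + (-162 + 29*(-92))/(-6 - 92))) = 1/(388 + 1/(6036 + (-162 - 2668)/(-98))) = 1/(388 + 1/(6036 - 1/98*(-2830))) = 1/(388 + 1/(6036 + 1415/49)) = 1/(388 + 1/(297179/49)) = 1/(388 + 49/297179) = 1/(115305501/297179) = 297179/115305501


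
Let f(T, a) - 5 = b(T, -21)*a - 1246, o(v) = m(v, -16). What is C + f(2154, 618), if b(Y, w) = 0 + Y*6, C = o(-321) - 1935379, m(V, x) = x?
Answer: 6050396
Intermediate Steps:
o(v) = -16
C = -1935395 (C = -16 - 1935379 = -1935395)
b(Y, w) = 6*Y (b(Y, w) = 0 + 6*Y = 6*Y)
f(T, a) = -1241 + 6*T*a (f(T, a) = 5 + ((6*T)*a - 1246) = 5 + (6*T*a - 1246) = 5 + (-1246 + 6*T*a) = -1241 + 6*T*a)
C + f(2154, 618) = -1935395 + (-1241 + 6*2154*618) = -1935395 + (-1241 + 7987032) = -1935395 + 7985791 = 6050396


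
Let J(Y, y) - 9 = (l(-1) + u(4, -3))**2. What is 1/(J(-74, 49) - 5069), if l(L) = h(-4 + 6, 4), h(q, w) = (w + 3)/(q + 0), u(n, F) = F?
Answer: -4/20239 ≈ -0.00019764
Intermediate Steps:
h(q, w) = (3 + w)/q
l(L) = 7/2 (l(L) = (3 + 4)/(-4 + 6) = 7/2)
J(Y, y) = 37/4 (J(Y, y) = 9 + (7/2 - 3)**2 = 9 + (1/2)**2 = 9 + 1/4 = 37/4)
1/(J(-74, 49) - 5069) = 1/(37/4 - 5069) = 1/(-20239/4) = -4/20239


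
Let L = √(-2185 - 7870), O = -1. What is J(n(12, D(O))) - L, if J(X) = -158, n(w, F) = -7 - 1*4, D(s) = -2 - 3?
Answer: -158 - I*√10055 ≈ -158.0 - 100.27*I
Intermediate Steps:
D(s) = -5
n(w, F) = -11 (n(w, F) = -7 - 4 = -11)
L = I*√10055 (L = √(-10055) = I*√10055 ≈ 100.27*I)
J(n(12, D(O))) - L = -158 - I*√10055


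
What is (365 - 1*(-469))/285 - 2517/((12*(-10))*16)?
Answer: 10305/2432 ≈ 4.2373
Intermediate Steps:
(365 - 1*(-469))/285 - 2517/((12*(-10))*16) = (365 + 469)*(1/285) - 2517/((-120*16)) = 834*(1/285) - 2517/(-1920) = 278/95 - 2517*(-1/1920) = 278/95 + 839/640 = 10305/2432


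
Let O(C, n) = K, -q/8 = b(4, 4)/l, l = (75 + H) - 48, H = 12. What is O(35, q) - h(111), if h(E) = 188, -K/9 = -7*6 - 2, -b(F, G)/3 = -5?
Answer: 208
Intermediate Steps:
b(F, G) = 15 (b(F, G) = -3*(-5) = 15)
l = 39 (l = (75 + 12) - 48 = 87 - 48 = 39)
K = 396 (K = -9*(-7*6 - 2) = -9*(-42 - 2) = -9*(-44) = 396)
q = -40/13 (q = -120/39 = -8*5/13 = -40/13 ≈ -3.0769)
O(C, n) = 396
O(35, q) - h(111) = 396 - 1*188 = 396 - 188 = 208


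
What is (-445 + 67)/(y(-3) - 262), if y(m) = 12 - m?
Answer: 378/247 ≈ 1.5304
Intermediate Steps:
(-445 + 67)/(y(-3) - 262) = (-445 + 67)/((12 - 1*(-3)) - 262) = -378/((12 + 3) - 262) = -378/(15 - 262) = -378/(-247) = -378*(-1/247) = 378/247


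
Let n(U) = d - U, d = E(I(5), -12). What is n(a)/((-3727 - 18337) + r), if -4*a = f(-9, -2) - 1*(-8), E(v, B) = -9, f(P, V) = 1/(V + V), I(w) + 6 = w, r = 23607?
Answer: -113/24688 ≈ -0.0045771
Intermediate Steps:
I(w) = -6 + w
f(P, V) = 1/(2*V)
d = -9
a = -31/16 (a = -((½)/(-2) - 1*(-8))/4 = -((½)*(-½) + 8)/4 = -(-¼ + 8)/4 = -¼*31/4 = -31/16 ≈ -1.9375)
n(U) = -9 - U
n(a)/((-3727 - 18337) + r) = (-9 - 1*(-31/16))/((-3727 - 18337) + 23607) = (-9 + 31/16)/(-22064 + 23607) = -113/16/1543 = -113/16*1/1543 = -113/24688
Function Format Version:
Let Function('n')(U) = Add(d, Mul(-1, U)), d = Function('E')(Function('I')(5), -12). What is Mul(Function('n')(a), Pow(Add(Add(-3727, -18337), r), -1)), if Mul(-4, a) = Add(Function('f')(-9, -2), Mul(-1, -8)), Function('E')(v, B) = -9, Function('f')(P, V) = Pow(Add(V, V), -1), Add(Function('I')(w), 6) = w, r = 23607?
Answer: Rational(-113, 24688) ≈ -0.0045771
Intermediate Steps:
Function('I')(w) = Add(-6, w)
Function('f')(P, V) = Mul(Rational(1, 2), Pow(V, -1)) (Function('f')(P, V) = Pow(Mul(2, V), -1) = Mul(Rational(1, 2), Pow(V, -1)))
d = -9
a = Rational(-31, 16) (a = Mul(Rational(-1, 4), Add(Mul(Rational(1, 2), Pow(-2, -1)), Mul(-1, -8))) = Mul(Rational(-1, 4), Add(Mul(Rational(1, 2), Rational(-1, 2)), 8)) = Mul(Rational(-1, 4), Add(Rational(-1, 4), 8)) = Mul(Rational(-1, 4), Rational(31, 4)) = Rational(-31, 16) ≈ -1.9375)
Function('n')(U) = Add(-9, Mul(-1, U))
Mul(Function('n')(a), Pow(Add(Add(-3727, -18337), r), -1)) = Mul(Add(-9, Mul(-1, Rational(-31, 16))), Pow(Add(Add(-3727, -18337), 23607), -1)) = Mul(Add(-9, Rational(31, 16)), Pow(Add(-22064, 23607), -1)) = Mul(Rational(-113, 16), Pow(1543, -1)) = Mul(Rational(-113, 16), Rational(1, 1543)) = Rational(-113, 24688)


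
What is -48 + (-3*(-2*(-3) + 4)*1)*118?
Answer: -3588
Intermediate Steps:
-48 + (-3*(-2*(-3) + 4)*1)*118 = -48 + (-3*(6 + 4)*1)*118 = -48 + (-3*10*1)*118 = -48 - 30*1*118 = -48 - 30*118 = -48 - 3540 = -3588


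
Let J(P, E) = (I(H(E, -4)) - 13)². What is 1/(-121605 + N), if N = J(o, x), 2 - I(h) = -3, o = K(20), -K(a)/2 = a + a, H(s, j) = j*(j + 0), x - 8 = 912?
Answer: -1/121541 ≈ -8.2277e-6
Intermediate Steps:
x = 920 (x = 8 + 912 = 920)
H(s, j) = j² (H(s, j) = j*j = j²)
K(a) = -4*a (K(a) = -2*(a + a) = -4*a)
o = -80 (o = -4*20 = -80)
I(h) = 5 (I(h) = 2 - 1*(-3) = 2 + 3 = 5)
J(P, E) = 64 (J(P, E) = (5 - 13)² = (-8)² = 64)
N = 64
1/(-121605 + N) = 1/(-121605 + 64) = 1/(-121541) = -1/121541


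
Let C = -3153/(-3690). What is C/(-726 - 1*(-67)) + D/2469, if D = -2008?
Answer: -543406493/667099110 ≈ -0.81458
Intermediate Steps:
C = 1051/1230 (C = -3153*(-1/3690) = 1051/1230 ≈ 0.85447)
C/(-726 - 1*(-67)) + D/2469 = 1051/(1230*(-726 - 1*(-67))) - 2008/2469 = 1051/(1230*(-726 + 67)) - 2008*1/2469 = (1051/1230)/(-659) - 2008/2469 = (1051/1230)*(-1/659) - 2008/2469 = -1051/810570 - 2008/2469 = -543406493/667099110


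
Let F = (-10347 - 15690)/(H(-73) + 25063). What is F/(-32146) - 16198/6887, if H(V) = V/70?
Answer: -152245386110111/64731965795029 ≈ -2.3519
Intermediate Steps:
H(V) = V/70 (H(V) = V*(1/70) = V/70)
F = -607530/584779 (F = (-10347 - 15690)/((1/70)*(-73) + 25063) = -26037/(-73/70 + 25063) = -26037/1754337/70 = -26037*70/1754337 = -607530/584779 ≈ -1.0389)
F/(-32146) - 16198/6887 = -607530/584779/(-32146) - 16198/6887 = -607530/584779*(-1/32146) - 16198*1/6887 = 303765/9399152867 - 16198/6887 = -152245386110111/64731965795029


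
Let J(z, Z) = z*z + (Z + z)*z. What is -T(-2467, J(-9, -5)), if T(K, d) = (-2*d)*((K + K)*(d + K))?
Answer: 4616447760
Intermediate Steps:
J(z, Z) = z² + z*(Z + z)
T(K, d) = -4*K*d*(K + d) (T(K, d) = (-2*d)*((2*K)*(K + d)) = (-2*d)*(2*K*(K + d)) = -4*K*d*(K + d))
-T(-2467, J(-9, -5)) = -(-4)*(-2467)*(-9*(-5 + 2*(-9)))*(-2467 - 9*(-5 + 2*(-9))) = -(-4)*(-2467)*(-9*(-5 - 18))*(-2467 - 9*(-5 - 18)) = -(-4)*(-2467)*(-9*(-23))*(-2467 - 9*(-23)) = -(-4)*(-2467)*207*(-2467 + 207) = -(-4)*(-2467)*207*(-2260) = -1*(-4616447760) = 4616447760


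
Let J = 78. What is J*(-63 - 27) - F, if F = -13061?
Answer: 6041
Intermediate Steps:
J*(-63 - 27) - F = 78*(-63 - 27) - 1*(-13061) = 78*(-90) + 13061 = -7020 + 13061 = 6041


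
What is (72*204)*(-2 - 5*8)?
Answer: -616896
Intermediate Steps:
(72*204)*(-2 - 5*8) = 14688*(-2 - 40) = 14688*(-42) = -616896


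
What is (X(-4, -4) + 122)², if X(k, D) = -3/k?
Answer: 241081/16 ≈ 15068.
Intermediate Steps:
(X(-4, -4) + 122)² = (-3/(-4) + 122)² = (-3*(-¼) + 122)² = (¾ + 122)² = (491/4)² = 241081/16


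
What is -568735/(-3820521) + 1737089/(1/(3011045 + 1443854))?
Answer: 29565315894924123466/3820521 ≈ 7.7386e+12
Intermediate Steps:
-568735/(-3820521) + 1737089/(1/(3011045 + 1443854)) = -568735*(-1/3820521) + 1737089/(1/4454899) = 568735/3820521 + 1737089/(1/4454899) = 568735/3820521 + 1737089*4454899 = 568735/3820521 + 7738556049011 = 29565315894924123466/3820521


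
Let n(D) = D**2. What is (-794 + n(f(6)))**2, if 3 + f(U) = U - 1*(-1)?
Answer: 605284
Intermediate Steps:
f(U) = -2 + U (f(U) = -3 + (U - 1*(-1)) = -3 + (U + 1) = -3 + (1 + U) = -2 + U)
(-794 + n(f(6)))**2 = (-794 + (-2 + 6)**2)**2 = (-794 + 4**2)**2 = (-794 + 16)**2 = (-778)**2 = 605284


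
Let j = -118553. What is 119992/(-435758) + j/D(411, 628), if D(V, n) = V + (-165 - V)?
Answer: 25820309747/35950035 ≈ 718.23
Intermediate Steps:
D(V, n) = -165
119992/(-435758) + j/D(411, 628) = 119992/(-435758) - 118553/(-165) = 119992*(-1/435758) - 118553*(-1/165) = -59996/217879 + 118553/165 = 25820309747/35950035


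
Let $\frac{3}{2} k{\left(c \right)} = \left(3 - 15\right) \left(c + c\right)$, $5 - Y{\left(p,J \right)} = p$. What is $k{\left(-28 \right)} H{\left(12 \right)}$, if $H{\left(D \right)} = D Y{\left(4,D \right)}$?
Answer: $5376$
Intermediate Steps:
$Y{\left(p,J \right)} = 5 - p$
$H{\left(D \right)} = D$ ($H{\left(D \right)} = D \left(5 - 4\right) = D 1 = D$)
$k{\left(c \right)} = - 16 c$ ($k{\left(c \right)} = \frac{2 \left(3 - 15\right) \left(c + c\right)}{3} = \frac{2 \left(3 - 15\right) 2 c}{3} = \frac{2 \left(- 12 \cdot 2 c\right)}{3} = \frac{2 \left(- 24 c\right)}{3} = - 16 c$)
$k{\left(-28 \right)} H{\left(12 \right)} = \left(-16\right) \left(-28\right) 12 = 448 \cdot 12 = 5376$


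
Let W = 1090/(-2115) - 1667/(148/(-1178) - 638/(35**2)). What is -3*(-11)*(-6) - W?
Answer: -547740723577/197300736 ≈ -2776.2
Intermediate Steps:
W = 508675177849/197300736 (W = 1090*(-1/2115) - 1667/(148*(-1/1178) - 638/1225) = -218/423 - 1667/(-74/589 - 638*1/1225) = -218/423 - 1667/(-74/589 - 638/1225) = -218/423 - 1667/(-466432/721525) = -218/423 - 1667*(-721525/466432) = -218/423 + 1202782175/466432 = 508675177849/197300736 ≈ 2578.2)
-3*(-11)*(-6) - W = -3*(-11)*(-6) - 1*508675177849/197300736 = 33*(-6) - 508675177849/197300736 = -198 - 508675177849/197300736 = -547740723577/197300736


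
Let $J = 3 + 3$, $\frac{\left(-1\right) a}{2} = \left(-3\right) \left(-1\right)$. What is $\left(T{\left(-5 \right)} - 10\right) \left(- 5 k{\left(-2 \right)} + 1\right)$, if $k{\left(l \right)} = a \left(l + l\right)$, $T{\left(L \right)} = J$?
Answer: $476$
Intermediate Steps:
$a = -6$ ($a = - 2 \left(\left(-3\right) \left(-1\right)\right) = \left(-2\right) 3 = -6$)
$J = 6$
$T{\left(L \right)} = 6$
$k{\left(l \right)} = - 12 l$ ($k{\left(l \right)} = - 6 \left(l + l\right) = - 6 \cdot 2 l = - 12 l$)
$\left(T{\left(-5 \right)} - 10\right) \left(- 5 k{\left(-2 \right)} + 1\right) = \left(6 - 10\right) \left(- 5 \left(\left(-12\right) \left(-2\right)\right) + 1\right) = - 4 \left(\left(-5\right) 24 + 1\right) = - 4 \left(-120 + 1\right) = \left(-4\right) \left(-119\right) = 476$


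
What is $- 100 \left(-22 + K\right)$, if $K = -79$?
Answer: $10100$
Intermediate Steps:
$- 100 \left(-22 + K\right) = - 100 \left(-22 - 79\right) = \left(-100\right) \left(-101\right) = 10100$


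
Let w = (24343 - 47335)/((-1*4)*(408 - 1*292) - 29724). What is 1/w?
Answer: 7547/5748 ≈ 1.3130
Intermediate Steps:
w = 5748/7547 (w = -22992/(-4*(408 - 292) - 29724) = -22992/(-4*116 - 29724) = -22992/(-464 - 29724) = -22992/(-30188) = -22992*(-1/30188) = 5748/7547 ≈ 0.76163)
1/w = 1/(5748/7547) = 7547/5748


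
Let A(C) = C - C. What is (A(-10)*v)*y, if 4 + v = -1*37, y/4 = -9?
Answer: 0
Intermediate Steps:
A(C) = 0
y = -36 (y = 4*(-9) = -36)
v = -41 (v = -4 - 1*37 = -4 - 37 = -41)
(A(-10)*v)*y = (0*(-41))*(-36) = 0*(-36) = 0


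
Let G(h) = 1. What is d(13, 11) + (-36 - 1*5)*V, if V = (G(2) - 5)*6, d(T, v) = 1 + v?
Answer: 996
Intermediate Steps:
V = -24 (V = (1 - 5)*6 = -4*6 = -24)
d(13, 11) + (-36 - 1*5)*V = (1 + 11) + (-36 - 1*5)*(-24) = 12 + (-36 - 5)*(-24) = 12 - 41*(-24) = 12 + 984 = 996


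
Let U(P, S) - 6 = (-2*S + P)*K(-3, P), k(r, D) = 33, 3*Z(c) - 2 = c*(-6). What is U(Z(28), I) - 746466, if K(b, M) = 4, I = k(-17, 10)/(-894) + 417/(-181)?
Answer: -60410231552/80907 ≈ -7.4666e+5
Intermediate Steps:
Z(c) = ⅔ - 2*c (Z(c) = ⅔ + (c*(-6))/3 = ⅔ + (-6*c)/3 = ⅔ - 2*c)
I = -126257/53938 (I = 33/(-894) + 417/(-181) = 33*(-1/894) + 417*(-1/181) = -11/298 - 417/181 = -126257/53938 ≈ -2.3408)
U(P, S) = 6 - 8*S + 4*P (U(P, S) = 6 + (-2*S + P)*4 = 6 + (P - 2*S)*4 = 6 + (-8*S + 4*P) = 6 - 8*S + 4*P)
U(Z(28), I) - 746466 = (6 - 8*(-126257/53938) + 4*(⅔ - 2*28)) - 746466 = (6 + 505028/26969 + 4*(⅔ - 56)) - 746466 = (6 + 505028/26969 + 4*(-166/3)) - 746466 = (6 + 505028/26969 - 664/3) - 746466 = -15906890/80907 - 746466 = -60410231552/80907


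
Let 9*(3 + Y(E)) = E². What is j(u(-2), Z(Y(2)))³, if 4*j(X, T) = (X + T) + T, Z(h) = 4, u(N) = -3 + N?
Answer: 27/64 ≈ 0.42188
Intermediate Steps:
Y(E) = -3 + E²/9
j(X, T) = T/2 + X/4 (j(X, T) = ((X + T) + T)/4 = ((T + X) + T)/4 = (X + 2*T)/4 = T/2 + X/4)
j(u(-2), Z(Y(2)))³ = ((½)*4 + (-3 - 2)/4)³ = (2 + (¼)*(-5))³ = (2 - 5/4)³ = (¾)³ = 27/64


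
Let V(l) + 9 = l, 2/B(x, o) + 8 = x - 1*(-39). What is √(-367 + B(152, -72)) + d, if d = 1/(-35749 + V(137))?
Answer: -1/35621 + I*√12290097/183 ≈ -2.8073e-5 + 19.157*I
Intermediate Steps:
B(x, o) = 2/(31 + x) (B(x, o) = 2/(-8 + (x - 1*(-39))) = 2/(-8 + (x + 39)) = 2/(-8 + (39 + x)) = 2/(31 + x))
V(l) = -9 + l
d = -1/35621 (d = 1/(-35749 + (-9 + 137)) = 1/(-35749 + 128) = 1/(-35621) = -1/35621 ≈ -2.8073e-5)
√(-367 + B(152, -72)) + d = √(-367 + 2/(31 + 152)) - 1/35621 = √(-367 + 2/183) - 1/35621 = √(-67159/183) - 1/35621 = I*√12290097/183 - 1/35621 = -1/35621 + I*√12290097/183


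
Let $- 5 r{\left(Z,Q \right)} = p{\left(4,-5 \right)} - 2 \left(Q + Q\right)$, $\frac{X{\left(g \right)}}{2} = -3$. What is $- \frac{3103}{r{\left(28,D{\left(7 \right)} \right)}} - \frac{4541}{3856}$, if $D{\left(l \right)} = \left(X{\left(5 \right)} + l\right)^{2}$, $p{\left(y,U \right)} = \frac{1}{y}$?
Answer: $- \frac{47874295}{11568} \approx -4138.5$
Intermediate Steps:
$X{\left(g \right)} = -6$ ($X{\left(g \right)} = 2 \left(-3\right) = -6$)
$D{\left(l \right)} = \left(-6 + l\right)^{2}$
$r{\left(Z,Q \right)} = - \frac{1}{20} + \frac{4 Q}{5}$ ($r{\left(Z,Q \right)} = - \frac{\frac{1}{4} - 2 \left(Q + Q\right)}{5} = - \frac{\frac{1}{4} - 2 \cdot 2 Q}{5} = - \frac{\frac{1}{4} - 4 Q}{5} = - \frac{1}{20} + \frac{4 Q}{5}$)
$- \frac{3103}{r{\left(28,D{\left(7 \right)} \right)}} - \frac{4541}{3856} = - \frac{3103}{- \frac{1}{20} + \frac{4 \left(-6 + 7\right)^{2}}{5}} - \frac{4541}{3856} = - \frac{3103}{- \frac{1}{20} + \frac{4 \cdot 1^{2}}{5}} - \frac{4541}{3856} = - \frac{3103}{- \frac{1}{20} + \frac{4}{5} \cdot 1} - \frac{4541}{3856} = - \frac{3103}{- \frac{1}{20} + \frac{4}{5}} - \frac{4541}{3856} = - \frac{3103}{\frac{3}{4}} - \frac{4541}{3856} = \left(-3103\right) \frac{4}{3} - \frac{4541}{3856} = - \frac{12412}{3} - \frac{4541}{3856} = - \frac{47874295}{11568}$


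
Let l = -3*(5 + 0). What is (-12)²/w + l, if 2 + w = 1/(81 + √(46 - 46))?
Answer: -14079/161 ≈ -87.447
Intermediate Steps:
w = -161/81 (w = -2 + 1/(81 + √(46 - 46)) = -2 + 1/(81 + √0) = -2 + 1/(81 + 0) = -2 + 1/81 = -161/81 ≈ -1.9877)
l = -15 (l = -3*5 = -15)
(-12)²/w + l = (-12)²/(-161/81) - 15 = 144*(-81/161) - 15 = -11664/161 - 15 = -14079/161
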